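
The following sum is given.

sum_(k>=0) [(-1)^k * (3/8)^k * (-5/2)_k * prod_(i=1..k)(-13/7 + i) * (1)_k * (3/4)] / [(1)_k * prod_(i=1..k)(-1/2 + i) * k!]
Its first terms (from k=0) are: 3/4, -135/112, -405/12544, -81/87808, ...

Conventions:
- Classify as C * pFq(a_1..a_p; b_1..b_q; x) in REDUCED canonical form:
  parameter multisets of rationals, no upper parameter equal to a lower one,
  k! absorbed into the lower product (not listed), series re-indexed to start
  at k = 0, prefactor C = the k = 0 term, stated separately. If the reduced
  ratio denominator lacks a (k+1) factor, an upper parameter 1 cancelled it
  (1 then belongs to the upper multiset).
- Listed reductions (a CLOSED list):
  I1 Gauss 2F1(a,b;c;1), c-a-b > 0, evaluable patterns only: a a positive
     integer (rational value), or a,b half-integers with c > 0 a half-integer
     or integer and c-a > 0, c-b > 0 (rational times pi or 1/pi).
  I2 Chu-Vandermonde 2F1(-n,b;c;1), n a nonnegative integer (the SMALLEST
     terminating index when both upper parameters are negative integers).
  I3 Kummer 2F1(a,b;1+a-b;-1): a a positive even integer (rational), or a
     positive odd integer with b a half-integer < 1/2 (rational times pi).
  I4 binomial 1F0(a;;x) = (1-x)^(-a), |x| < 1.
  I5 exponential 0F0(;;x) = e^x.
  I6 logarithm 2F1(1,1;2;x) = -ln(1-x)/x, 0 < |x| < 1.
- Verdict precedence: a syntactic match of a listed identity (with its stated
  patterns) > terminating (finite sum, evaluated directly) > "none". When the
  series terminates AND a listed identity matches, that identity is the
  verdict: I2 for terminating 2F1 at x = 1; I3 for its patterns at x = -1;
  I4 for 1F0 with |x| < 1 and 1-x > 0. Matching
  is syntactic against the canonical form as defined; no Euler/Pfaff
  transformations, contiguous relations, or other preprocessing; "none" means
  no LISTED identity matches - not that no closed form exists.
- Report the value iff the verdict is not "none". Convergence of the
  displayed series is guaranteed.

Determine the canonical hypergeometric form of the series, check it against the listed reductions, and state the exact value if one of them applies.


The series (x = -3/8) is 2F1: upper {-5/2, -6/7}, lower {1/2}, prefactor 3/4. Verdict: no listed reduction: x = -3/8 and upper {-5/2, -6/7} fail every I1-I6 pattern.

Key observation: t_0 being 3/4, the lower running product (prefactor 3/4) is a rising factorial.
Ratio: r(k) = (-3/8) * (k-5/2) (k-6/7) / [(k+1/2) (k+1)] - rational in k. x = (-3/8); t_0 = 3/4; negate the roots.


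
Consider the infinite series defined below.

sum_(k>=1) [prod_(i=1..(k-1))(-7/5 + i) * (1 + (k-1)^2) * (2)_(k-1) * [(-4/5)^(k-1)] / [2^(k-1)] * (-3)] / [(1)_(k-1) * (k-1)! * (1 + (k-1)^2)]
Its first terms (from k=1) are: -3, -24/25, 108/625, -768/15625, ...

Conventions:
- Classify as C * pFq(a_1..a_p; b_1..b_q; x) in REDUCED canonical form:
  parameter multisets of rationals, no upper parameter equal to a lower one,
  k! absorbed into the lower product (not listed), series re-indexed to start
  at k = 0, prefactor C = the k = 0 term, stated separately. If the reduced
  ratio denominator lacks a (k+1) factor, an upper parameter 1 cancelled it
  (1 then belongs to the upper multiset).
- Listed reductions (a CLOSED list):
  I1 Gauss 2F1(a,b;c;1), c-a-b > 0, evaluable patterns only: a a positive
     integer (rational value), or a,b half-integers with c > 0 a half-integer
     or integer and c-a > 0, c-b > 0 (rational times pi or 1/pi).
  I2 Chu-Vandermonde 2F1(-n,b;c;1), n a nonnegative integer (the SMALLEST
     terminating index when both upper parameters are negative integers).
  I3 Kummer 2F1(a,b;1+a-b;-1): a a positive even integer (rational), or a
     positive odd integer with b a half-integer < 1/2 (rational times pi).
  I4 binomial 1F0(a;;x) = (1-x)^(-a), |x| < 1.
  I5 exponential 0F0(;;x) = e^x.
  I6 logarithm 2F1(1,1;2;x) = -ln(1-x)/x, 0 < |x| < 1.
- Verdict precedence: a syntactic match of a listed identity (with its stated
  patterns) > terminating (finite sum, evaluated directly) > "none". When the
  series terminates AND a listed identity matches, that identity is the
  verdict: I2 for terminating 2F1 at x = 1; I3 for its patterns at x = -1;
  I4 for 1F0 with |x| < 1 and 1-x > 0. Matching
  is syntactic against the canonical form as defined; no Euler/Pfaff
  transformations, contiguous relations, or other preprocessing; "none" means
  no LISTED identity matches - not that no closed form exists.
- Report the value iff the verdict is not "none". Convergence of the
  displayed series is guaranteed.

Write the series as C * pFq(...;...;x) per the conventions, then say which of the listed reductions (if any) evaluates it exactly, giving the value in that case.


First insight: x = (-2/5) and the two k-th powers (prefactor -3) combine into one argument.
Consecutive-term ratio: r(k) = (-2/5) * (k-2/5) (k+2) / [(k+1) (k+1)] - poly over poly, x = (-2/5) from leading terms; C = -3 at k = 0.

x = -2/5 here; the reduced form reads 2F1, upper {-2/5, 2}, lower {1}, C = -3. Verdict: none. Every listed pattern misses the 2F1 form at -2/5, upper {-2/5, 2}.


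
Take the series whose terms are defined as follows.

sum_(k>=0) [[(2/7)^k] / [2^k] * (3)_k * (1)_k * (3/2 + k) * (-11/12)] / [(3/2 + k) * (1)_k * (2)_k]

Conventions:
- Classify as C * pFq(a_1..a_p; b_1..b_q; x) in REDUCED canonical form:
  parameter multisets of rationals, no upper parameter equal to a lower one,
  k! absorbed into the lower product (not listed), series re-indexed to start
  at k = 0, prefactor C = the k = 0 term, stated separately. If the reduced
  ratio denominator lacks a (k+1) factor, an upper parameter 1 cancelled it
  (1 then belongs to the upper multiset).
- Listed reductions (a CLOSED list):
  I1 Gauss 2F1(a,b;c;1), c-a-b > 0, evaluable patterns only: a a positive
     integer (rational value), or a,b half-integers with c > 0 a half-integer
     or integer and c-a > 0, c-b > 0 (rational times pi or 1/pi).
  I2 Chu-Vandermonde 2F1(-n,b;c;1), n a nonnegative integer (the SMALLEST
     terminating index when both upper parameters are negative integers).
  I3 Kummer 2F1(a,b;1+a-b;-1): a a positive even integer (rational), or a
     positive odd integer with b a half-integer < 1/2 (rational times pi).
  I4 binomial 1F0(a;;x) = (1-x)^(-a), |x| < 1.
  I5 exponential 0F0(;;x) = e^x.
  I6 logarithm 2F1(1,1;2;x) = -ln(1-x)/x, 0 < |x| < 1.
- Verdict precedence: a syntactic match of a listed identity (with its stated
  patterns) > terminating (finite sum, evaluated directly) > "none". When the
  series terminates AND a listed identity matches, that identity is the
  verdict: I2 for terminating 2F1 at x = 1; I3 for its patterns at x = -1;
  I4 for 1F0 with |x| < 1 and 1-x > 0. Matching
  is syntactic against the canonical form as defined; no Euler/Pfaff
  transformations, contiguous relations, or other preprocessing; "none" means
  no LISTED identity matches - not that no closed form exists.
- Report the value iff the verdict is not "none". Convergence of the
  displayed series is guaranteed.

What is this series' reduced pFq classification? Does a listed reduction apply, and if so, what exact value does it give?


Reduced: x = 1/7, 2F1, upper = {1, 3}, lower = {2}, C = -11/12. Verdict: none - at argument 1/7 the multisets {1, 3} ; {2} match no listed identity.

The tell: with t_0 = -11/12, (1)_k (prefactor -11/12) is k! itself.
Ratio: r(k) = (1/7) * (k+1) (k+3) / [(k+2) (k+1)] ; factor over Q: parameters, x = (1/7), and C = -11/12.


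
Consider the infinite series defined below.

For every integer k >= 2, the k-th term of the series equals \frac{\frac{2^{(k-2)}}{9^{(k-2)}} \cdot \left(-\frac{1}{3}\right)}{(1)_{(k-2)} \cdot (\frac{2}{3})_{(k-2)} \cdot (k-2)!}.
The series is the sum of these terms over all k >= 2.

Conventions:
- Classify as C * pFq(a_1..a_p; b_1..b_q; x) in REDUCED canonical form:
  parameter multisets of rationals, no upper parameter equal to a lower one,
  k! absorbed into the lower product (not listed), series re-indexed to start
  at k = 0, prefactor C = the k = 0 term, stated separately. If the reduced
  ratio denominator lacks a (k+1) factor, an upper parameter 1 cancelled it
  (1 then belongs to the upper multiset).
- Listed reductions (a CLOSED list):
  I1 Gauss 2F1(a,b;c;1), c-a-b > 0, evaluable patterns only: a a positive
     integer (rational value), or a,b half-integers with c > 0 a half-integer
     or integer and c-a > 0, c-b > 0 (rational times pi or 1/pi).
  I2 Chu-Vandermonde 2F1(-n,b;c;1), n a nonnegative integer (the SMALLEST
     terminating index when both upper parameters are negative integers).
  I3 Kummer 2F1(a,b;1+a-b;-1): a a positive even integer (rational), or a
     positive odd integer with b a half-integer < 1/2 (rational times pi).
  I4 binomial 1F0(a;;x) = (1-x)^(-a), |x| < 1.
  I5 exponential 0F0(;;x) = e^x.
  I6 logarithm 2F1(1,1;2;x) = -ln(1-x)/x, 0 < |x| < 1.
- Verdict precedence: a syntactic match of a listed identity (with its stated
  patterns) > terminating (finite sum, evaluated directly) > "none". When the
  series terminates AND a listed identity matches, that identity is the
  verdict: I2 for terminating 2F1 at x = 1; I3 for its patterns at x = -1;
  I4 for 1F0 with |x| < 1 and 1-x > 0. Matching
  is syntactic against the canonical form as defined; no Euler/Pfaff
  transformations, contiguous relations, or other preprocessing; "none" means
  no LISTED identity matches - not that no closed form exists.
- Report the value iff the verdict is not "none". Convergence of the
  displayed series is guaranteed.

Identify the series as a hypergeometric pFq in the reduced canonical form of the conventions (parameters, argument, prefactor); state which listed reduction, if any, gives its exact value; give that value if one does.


With C = -\frac{1}{3}: the canonical form is 0F2(-; \frac{2}{3}, 1; \frac{2}{9}). Verdict: none. Every listed pattern misses the 0F2 form at \frac{2}{9}, upper {-}.

Key step: with t_0 = -\frac{1}{3}, the two geometric factors (C = -1/3, x = 2/9) combine into one argument.
Adjacent-term ratio: r(k) = \frac{2}{9} * 1 / [(k+\frac{2}{3}) (k+1) (k+1)] - rational; roots negated = parameters, x = \frac{2}{9}, C = -\frac{1}{3}.


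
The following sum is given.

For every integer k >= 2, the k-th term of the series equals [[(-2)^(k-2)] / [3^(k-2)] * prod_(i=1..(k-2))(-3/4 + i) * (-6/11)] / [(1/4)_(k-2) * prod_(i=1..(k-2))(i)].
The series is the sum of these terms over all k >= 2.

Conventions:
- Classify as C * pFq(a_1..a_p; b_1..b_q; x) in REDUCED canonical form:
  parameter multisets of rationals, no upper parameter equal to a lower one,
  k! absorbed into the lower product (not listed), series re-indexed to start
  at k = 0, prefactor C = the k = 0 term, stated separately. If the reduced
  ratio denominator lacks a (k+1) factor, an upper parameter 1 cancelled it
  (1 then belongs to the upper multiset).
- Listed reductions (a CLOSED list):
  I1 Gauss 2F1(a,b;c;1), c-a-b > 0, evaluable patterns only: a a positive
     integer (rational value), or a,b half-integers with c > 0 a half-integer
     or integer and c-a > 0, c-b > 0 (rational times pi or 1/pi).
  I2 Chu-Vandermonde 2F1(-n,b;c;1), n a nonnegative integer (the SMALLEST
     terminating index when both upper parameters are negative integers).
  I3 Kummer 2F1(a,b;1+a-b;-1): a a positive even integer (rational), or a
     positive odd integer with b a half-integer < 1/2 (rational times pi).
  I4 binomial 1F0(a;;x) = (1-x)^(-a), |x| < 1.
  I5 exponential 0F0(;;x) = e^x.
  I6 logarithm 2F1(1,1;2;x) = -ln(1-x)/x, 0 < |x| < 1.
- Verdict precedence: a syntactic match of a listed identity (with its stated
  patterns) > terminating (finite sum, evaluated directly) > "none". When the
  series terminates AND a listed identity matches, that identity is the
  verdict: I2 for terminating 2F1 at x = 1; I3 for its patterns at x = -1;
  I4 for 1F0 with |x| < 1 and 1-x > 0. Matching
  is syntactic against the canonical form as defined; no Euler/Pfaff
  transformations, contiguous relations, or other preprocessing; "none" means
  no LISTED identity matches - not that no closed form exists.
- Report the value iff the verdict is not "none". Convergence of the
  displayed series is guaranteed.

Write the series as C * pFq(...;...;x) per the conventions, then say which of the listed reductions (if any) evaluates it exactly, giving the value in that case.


x = -2/3 here; the reduced form reads 0F0, upper {-}, lower {-}, C = -6/11. Verdict (x = -2/3): the I5 exponential reduction applies (the 0F0 exponential series at x = -2/3). Its exact value is (-6/11) * e^(-2/3).

Key step: x = (-2/3) and the product of the first k integers (C = -6/11, x = -2/3) is k!.
Adjacent-term ratio: r(k) = (-2/3) * 1 / [(k+1)] - poly over poly, x = (-2/3) from leading terms; C = -6/11 at k = 0.


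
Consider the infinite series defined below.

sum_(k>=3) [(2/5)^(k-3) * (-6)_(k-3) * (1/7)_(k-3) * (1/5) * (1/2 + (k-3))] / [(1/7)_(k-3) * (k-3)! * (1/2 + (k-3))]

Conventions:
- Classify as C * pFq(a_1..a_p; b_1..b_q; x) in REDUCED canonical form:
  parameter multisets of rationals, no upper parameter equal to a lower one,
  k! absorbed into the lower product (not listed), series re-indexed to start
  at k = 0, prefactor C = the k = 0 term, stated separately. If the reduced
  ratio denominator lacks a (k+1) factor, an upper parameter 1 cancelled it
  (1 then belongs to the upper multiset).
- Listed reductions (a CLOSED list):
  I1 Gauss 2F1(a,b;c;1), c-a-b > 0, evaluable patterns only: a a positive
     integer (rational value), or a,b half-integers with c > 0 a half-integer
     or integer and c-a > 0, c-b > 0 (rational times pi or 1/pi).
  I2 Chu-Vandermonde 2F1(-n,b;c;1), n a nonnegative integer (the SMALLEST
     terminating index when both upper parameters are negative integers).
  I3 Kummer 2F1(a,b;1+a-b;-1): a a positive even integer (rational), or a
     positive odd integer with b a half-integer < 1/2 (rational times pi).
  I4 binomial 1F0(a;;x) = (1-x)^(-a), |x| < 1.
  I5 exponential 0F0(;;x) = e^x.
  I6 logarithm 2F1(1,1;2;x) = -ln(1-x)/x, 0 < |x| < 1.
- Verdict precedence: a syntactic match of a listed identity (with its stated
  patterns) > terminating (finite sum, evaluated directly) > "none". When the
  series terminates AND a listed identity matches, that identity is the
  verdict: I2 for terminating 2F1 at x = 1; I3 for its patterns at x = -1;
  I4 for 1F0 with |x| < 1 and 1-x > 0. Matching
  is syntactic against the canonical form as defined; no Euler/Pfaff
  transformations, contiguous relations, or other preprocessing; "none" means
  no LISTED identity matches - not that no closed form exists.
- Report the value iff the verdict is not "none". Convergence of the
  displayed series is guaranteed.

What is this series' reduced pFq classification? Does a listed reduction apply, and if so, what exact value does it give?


At argument 2/5: a 1F0 with upper {-6}, lower {-}, scaled by C = 1/5. Verdict: the binomial series (I4) fires (the 1F0 binomial series: exponent 6, x = 2/5). Value: 729/78125.

Key step: t_0 = 1/5 here, and the factor k + 1/2 cancels (top and bottom), leaving prefactor 1/5.
Ratio: r(k) = (2/5) * (k-6) / [(k+1)] ; factor over Q: parameters, x = (2/5), and C = 1/5.


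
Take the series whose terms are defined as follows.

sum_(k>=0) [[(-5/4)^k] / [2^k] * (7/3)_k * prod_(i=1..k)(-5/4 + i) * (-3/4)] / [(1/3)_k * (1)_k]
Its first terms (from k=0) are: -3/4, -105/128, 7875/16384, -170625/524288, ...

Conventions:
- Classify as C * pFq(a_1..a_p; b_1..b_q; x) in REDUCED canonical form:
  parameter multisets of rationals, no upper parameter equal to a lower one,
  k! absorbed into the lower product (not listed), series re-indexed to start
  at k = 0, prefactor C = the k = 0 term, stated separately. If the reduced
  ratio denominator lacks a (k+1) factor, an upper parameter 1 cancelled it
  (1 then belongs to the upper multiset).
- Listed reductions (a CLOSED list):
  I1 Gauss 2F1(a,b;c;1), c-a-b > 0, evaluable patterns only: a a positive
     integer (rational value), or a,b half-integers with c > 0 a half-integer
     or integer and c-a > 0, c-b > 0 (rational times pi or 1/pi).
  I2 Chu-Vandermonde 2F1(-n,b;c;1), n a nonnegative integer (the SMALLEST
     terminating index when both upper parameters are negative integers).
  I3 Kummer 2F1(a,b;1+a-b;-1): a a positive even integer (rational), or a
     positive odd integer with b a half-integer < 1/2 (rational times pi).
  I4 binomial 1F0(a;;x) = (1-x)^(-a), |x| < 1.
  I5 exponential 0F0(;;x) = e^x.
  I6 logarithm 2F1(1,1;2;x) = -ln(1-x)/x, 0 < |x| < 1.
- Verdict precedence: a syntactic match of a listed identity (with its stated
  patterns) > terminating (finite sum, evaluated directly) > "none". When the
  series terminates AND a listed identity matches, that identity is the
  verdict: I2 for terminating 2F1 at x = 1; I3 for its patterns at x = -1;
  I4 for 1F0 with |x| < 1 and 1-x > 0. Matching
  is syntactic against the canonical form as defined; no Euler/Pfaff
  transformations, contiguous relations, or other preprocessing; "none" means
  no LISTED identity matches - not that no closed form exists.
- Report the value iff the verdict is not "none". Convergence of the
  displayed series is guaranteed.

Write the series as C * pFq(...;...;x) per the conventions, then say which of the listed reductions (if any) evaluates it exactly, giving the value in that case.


Prefactor -3/4, argument -5/8: 2F1 with upper {-1/4, 7/3} over lower {1/3}. Verdict: none here - no I1-I6 shape fits x = -5/8 with lower {1/3}.

The tell: t_0 being -3/4, the running product (prefactor -3/4) telescopes to a rising factorial.
Consecutive-term ratio: r(k) = (-5/8) * (k-1/4) (k+7/3) / [(k+1/3) (k+1)] - rational in k, leading ratio (-5/8); with t_0 = -3/4, classification follows.


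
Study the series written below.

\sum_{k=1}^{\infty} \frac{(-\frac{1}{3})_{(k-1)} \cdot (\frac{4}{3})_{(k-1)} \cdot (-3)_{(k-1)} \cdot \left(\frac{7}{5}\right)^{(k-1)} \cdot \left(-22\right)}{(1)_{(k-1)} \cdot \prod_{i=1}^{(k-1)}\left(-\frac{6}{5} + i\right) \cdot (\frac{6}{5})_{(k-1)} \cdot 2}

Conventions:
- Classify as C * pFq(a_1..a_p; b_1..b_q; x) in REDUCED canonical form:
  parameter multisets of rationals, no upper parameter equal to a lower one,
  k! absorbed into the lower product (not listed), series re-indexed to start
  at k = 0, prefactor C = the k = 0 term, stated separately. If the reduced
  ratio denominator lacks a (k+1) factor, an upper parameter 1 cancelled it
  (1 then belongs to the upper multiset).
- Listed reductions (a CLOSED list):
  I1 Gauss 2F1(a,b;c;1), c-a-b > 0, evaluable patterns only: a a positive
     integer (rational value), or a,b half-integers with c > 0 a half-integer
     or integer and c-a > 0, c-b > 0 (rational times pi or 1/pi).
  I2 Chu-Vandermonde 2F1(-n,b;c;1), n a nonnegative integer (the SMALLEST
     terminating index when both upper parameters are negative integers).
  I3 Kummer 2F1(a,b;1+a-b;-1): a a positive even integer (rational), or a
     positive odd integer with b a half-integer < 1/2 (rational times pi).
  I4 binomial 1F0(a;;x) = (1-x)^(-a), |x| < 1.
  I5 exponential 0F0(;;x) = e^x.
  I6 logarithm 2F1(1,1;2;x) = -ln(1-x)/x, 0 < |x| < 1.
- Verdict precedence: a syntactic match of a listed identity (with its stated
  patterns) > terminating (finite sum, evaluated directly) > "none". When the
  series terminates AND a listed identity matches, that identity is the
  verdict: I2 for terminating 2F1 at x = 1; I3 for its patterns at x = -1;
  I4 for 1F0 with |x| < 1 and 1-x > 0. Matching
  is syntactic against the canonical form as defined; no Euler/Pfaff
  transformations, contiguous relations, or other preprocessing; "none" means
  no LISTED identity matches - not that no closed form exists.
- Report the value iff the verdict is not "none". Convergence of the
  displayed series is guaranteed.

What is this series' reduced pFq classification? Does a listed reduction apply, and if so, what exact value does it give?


x = \frac{7}{5} here; the reduced form reads 3F2, upper {-3, -\frac{1}{3}, \frac{4}{3}}, lower {-\frac{1}{5}, \frac{6}{5}}, C = -11. Verdict: terminating. (-3)_k vanishes past k = 3, leaving a 4-term sum, computed directly. Exact value: \frac{2573141}{157464}.

Key step: from the first term -11: the constant factors (prefactor -11) combine into one prefactor.
Step ratio: r(k) = \frac{7}{5} * (k-3) (k-\frac{1}{3}) (k+\frac{4}{3}) / [(k-\frac{1}{5}) (k+\frac{6}{5}) (k+1)] - rational in k. x = \frac{7}{5}; t_0 = -11; negate the roots.


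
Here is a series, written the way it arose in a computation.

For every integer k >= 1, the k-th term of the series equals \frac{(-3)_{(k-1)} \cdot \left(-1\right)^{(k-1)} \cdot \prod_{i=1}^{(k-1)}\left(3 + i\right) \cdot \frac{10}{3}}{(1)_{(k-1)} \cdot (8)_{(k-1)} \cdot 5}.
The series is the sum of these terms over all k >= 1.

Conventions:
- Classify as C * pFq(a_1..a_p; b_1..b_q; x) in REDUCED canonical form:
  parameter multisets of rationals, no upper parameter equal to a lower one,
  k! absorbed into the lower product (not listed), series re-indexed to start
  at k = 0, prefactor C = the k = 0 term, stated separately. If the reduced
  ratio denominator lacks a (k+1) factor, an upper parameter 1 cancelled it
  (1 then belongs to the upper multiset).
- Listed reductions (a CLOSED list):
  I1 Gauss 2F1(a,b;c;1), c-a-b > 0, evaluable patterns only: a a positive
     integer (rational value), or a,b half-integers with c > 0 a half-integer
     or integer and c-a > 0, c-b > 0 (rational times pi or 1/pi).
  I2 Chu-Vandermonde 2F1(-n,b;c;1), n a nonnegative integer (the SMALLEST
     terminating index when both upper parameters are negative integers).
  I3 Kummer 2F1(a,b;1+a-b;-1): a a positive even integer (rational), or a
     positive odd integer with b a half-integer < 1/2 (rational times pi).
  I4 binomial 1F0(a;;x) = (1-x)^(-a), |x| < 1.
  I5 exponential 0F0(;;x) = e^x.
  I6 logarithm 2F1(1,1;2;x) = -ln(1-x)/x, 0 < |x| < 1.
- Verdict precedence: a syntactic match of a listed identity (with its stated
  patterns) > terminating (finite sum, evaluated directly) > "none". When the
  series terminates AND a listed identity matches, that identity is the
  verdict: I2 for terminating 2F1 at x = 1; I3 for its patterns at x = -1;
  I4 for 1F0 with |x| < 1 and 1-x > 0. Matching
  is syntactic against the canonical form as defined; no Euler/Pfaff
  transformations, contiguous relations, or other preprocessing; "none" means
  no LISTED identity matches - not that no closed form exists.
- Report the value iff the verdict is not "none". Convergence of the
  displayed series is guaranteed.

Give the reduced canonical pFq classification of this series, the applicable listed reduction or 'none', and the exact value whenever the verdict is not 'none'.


The tell: with t_0 = \frac{2}{3}, (1)_k (prefactor 2/3) is k! itself.
Step ratio: r(k) = -1 * (k-3) (k+4) / [(k+8) (k+1)] ; factor over Q: parameters, x = -1, and C = \frac{2}{3}.

Reduced: x = -1, 2F1, upper = {-3, 4}, lower = {8}, C = \frac{2}{3}. Verdict: this is Kummer (I3) (x = -1; c = 8 equals 1+a-b for upper {-3, 4}: listed pattern). Value: \frac{7}{3}.


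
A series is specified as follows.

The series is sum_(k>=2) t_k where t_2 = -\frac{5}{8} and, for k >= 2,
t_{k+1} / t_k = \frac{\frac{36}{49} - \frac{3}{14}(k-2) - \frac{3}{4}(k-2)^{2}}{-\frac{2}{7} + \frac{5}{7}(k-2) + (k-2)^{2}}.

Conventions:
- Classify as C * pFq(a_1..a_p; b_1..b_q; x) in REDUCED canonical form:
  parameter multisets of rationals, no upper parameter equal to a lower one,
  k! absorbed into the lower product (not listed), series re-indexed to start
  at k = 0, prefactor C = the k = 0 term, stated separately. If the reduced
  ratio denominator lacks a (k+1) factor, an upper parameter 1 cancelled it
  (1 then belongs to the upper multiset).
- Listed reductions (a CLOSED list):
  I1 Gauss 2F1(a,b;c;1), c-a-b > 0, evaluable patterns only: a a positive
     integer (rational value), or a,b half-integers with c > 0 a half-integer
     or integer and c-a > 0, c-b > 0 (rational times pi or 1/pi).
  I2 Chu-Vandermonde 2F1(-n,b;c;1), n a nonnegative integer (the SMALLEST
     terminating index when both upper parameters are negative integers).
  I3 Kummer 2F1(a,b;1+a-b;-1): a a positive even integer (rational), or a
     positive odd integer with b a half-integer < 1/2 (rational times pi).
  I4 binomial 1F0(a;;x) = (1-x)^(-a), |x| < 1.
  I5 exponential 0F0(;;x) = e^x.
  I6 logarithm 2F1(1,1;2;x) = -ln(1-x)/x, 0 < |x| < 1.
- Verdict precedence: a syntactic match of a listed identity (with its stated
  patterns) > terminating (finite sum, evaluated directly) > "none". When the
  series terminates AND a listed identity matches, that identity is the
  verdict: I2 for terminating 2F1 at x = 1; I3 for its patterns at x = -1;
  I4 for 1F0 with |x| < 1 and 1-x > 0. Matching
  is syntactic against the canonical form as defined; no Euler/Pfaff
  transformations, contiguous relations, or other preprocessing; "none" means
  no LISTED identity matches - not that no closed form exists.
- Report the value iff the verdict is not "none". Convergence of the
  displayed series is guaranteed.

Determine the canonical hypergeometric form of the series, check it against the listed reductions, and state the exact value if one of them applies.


Canonical form: C = -\frac{5}{8} times 2F1 with upper {-\frac{6}{7}, \frac{8}{7}}, lower {-\frac{2}{7}}, x = -\frac{3}{4}. Verdict: no listed reduction: x = -\frac{3}{4} and upper {-\frac{6}{7}, \frac{8}{7}} fail every I1-I6 pattern.

Key observation: x = -\frac{3}{4} and the expanded ratio factors over Q; C = -5/8, x = -3/4, roots give parameters.
Adjacent-term ratio: r(k) = -\frac{3}{4} * (k-\frac{6}{7}) (k+\frac{8}{7}) / [(k-\frac{2}{7}) (k+1)] - rational in k. x = -\frac{3}{4}; t_0 = -\frac{5}{8}; negate the roots.


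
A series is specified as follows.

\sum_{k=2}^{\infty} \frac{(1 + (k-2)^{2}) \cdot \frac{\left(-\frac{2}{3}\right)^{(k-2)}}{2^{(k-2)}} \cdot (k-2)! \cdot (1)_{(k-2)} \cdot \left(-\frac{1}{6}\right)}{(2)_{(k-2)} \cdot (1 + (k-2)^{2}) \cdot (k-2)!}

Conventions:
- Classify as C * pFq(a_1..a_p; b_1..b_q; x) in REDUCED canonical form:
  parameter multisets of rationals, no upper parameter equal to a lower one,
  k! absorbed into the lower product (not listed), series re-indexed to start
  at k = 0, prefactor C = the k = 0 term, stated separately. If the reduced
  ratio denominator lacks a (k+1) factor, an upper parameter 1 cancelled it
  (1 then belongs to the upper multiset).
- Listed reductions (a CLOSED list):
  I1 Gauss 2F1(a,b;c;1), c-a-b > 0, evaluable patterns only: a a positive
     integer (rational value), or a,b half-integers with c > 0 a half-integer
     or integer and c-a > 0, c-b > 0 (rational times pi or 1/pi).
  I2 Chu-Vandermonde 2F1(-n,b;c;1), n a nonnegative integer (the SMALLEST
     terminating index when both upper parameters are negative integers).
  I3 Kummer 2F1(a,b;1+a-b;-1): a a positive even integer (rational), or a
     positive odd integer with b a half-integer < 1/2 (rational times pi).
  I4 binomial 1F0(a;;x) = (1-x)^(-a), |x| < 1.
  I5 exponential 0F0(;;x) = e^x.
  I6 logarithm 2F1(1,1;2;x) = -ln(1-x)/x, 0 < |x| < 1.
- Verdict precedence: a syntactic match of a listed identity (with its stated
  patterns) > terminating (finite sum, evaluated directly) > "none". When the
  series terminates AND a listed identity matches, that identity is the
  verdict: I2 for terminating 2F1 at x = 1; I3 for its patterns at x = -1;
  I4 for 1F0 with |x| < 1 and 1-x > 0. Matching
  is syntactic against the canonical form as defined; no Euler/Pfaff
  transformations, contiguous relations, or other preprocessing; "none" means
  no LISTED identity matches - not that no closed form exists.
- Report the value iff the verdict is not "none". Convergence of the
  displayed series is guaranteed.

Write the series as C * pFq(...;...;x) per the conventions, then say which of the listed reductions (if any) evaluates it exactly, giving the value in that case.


First insight: from the first term -\frac{1}{6}: the two k-th powers (C = -1/6) combine into one argument.
Consecutive-term ratio: r(k) = -\frac{1}{3} * (k+1) (k+1) / [(k+2) (k+1)] - rational in k, leading ratio -\frac{1}{3}; with t_0 = -\frac{1}{6}, classification follows.

Classification (C = -\frac{1}{6}): 2F1 with upper {1, 1}, lower {2}, argument x = -\frac{1}{3}. Verdict at x = -\frac{1}{3}: the logarithmic series (I6) matches (the logarithm: parameters (1,1;2), x = -\frac{1}{3}). Its exact value is \left(-\frac{1}{2}\right) \cdot \ln\left(\frac{4}{3}\right).


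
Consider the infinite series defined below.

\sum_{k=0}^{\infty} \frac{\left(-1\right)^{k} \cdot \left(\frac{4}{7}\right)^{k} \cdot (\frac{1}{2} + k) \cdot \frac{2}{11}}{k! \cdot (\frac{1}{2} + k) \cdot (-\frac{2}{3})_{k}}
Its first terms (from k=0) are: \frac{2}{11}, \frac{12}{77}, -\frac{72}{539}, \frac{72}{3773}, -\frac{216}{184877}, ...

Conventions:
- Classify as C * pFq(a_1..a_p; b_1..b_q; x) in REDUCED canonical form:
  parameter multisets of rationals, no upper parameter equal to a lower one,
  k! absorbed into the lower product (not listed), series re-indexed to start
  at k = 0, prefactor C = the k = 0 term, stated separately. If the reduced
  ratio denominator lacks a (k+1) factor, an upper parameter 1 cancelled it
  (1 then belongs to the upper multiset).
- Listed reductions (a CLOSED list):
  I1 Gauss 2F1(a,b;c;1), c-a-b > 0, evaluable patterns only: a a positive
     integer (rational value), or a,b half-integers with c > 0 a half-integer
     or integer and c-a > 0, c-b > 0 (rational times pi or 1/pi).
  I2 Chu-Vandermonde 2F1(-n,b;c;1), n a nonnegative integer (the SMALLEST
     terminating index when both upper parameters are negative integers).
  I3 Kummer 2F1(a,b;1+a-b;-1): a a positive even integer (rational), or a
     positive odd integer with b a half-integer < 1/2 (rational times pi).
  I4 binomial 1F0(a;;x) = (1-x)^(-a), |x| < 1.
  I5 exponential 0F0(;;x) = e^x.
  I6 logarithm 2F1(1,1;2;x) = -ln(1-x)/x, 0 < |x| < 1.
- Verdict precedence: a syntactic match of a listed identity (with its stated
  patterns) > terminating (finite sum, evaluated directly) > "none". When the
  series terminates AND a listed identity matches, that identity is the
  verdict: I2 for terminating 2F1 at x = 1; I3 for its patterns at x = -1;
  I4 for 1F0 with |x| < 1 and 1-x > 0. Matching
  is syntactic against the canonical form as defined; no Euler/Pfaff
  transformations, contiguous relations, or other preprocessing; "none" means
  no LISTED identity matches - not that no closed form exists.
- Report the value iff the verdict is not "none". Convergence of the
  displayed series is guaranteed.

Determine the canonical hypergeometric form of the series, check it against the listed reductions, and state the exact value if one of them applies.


At argument -\frac{4}{7}: a 0F1 with upper {-}, lower {-\frac{2}{3}}, scaled by C = \frac{2}{11}. Verdict: none - at argument -\frac{4}{7} the multisets {-} ; {-\frac{2}{3}} match no listed identity.

Key step: from the first term \frac{2}{11}: k + 1/2 divides numerator and denominator alike; C = 2/11 after cancelling.
Consecutive-term ratio: r(k) = -\frac{4}{7} * 1 / [(k-\frac{2}{3}) (k+1)] - poly over poly, x = -\frac{4}{7} from leading terms; C = \frac{2}{11} at k = 0.


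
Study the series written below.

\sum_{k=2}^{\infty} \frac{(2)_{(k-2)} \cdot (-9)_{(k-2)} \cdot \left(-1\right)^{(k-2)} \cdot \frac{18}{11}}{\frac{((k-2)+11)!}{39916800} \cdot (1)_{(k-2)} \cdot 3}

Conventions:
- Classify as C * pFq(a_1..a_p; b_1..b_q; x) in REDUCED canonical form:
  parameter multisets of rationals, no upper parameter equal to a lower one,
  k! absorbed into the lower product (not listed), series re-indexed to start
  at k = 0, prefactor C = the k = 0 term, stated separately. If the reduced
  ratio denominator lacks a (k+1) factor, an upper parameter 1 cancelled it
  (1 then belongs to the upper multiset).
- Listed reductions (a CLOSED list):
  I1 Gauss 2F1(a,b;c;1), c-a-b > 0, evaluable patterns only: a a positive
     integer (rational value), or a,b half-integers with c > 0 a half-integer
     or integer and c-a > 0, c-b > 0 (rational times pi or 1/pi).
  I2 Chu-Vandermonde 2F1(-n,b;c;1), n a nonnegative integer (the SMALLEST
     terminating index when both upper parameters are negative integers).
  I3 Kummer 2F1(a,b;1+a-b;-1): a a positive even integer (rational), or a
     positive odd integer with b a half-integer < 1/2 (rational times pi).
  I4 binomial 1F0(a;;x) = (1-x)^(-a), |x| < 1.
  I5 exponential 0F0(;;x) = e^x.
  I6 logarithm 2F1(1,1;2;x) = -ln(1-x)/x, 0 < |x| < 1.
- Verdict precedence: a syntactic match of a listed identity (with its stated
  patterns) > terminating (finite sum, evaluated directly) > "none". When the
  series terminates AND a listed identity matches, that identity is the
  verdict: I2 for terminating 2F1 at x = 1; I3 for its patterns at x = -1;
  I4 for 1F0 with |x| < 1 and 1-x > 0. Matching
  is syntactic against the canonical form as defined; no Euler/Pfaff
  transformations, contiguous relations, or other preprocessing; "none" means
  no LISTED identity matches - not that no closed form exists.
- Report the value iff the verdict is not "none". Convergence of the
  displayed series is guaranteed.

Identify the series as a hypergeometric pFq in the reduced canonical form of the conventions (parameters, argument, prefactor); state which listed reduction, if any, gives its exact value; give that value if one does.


Classification (C = \frac{6}{11}): 2F1 with upper {-9, 2}, lower {12}, argument x = -1. Verdict: Kummer (I3) fires (x = -1; c = 12 equals 1+a-b for upper {-9, 2}: listed pattern). Hence: 3.

Structural cue: with t_0 = \frac{6}{11}, the denominator's factorial ratio (prefactor 6/11) is a lower Pochhammer.
Consecutive-term ratio: r(k) = -1 * (k-9) (k+2) / [(k+12) (k+1)] - rational in k. x = -1; t_0 = \frac{6}{11}; negate the roots.


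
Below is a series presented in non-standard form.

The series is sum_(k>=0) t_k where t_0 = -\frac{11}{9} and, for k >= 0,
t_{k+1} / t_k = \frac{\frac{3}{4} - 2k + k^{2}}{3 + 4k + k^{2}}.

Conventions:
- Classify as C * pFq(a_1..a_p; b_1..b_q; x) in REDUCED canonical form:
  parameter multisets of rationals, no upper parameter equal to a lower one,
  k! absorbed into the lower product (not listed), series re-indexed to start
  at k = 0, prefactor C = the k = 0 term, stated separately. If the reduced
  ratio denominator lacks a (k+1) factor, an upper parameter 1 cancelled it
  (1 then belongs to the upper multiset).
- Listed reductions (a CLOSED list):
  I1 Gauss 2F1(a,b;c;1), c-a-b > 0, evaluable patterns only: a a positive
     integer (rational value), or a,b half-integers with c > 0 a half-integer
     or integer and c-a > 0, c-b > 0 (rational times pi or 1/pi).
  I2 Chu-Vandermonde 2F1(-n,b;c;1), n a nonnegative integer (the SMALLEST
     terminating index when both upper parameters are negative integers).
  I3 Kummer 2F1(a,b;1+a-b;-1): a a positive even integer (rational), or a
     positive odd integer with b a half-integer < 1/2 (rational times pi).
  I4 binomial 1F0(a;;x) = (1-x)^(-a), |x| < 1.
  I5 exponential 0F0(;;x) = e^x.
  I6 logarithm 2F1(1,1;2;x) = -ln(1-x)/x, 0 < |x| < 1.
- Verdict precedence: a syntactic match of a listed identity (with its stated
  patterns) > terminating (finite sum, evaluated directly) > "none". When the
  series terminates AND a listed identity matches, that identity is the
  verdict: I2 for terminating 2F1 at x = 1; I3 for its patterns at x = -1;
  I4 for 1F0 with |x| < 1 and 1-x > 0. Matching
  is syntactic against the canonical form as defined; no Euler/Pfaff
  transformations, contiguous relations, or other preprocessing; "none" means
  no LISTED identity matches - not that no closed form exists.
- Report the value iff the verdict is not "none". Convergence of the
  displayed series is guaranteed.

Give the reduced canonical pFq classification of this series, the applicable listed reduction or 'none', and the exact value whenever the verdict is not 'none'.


First insight: from the first term -\frac{11}{9}: factor the ratio over Q (C = -11/9, x = 1): negated roots = parameters.
Term ratio: r(k) = 1 * (k-\frac{3}{2}) (k-\frac{1}{2}) / [(k+3) (k+1)] - rational; roots negated = parameters, x = 1, C = -\frac{11}{9}.

The series (x = 1) is 2F1: upper {-\frac{3}{2}, -\frac{1}{2}}, lower {3}, prefactor -\frac{11}{9}. Verdict: Gauss (I1, half-integer pattern) matches (x = 1; upper {-\frac{3}{2}, -\frac{1}{2}} half-integers, c = 3 in the evaluable pattern). Sum: \left(-\frac{22528}{4725}\right) / \pi.


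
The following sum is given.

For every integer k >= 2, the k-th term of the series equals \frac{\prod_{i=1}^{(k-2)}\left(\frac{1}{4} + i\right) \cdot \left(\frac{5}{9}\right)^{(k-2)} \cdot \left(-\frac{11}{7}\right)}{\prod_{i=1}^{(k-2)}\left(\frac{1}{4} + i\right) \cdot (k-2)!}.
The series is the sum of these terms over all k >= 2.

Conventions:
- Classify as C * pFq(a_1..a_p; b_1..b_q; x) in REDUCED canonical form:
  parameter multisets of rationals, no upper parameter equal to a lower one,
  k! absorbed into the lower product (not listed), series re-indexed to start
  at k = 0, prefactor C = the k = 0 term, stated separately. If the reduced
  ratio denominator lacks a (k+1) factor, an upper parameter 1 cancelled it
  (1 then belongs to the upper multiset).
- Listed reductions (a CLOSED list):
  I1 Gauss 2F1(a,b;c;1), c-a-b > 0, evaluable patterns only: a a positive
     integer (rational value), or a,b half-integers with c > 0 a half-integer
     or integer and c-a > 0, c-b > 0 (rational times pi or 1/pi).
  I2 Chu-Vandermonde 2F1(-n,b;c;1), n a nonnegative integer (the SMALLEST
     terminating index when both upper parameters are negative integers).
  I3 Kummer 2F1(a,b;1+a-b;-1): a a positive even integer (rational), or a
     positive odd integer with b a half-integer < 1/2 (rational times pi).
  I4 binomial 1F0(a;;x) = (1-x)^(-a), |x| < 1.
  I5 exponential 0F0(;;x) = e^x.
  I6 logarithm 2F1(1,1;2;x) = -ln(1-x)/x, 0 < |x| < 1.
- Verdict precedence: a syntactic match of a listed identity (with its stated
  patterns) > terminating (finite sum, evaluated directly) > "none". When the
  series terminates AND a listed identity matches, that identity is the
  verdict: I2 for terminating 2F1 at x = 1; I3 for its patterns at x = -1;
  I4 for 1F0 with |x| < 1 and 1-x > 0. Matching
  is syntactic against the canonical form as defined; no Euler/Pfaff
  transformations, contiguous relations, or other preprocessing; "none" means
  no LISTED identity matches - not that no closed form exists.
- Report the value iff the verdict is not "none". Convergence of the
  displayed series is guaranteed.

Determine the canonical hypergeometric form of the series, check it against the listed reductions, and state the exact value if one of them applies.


Key step: t_0 being -\frac{11}{7}, the lower running product (C = -11/7) is a rising factorial.
Adjacent-term ratio: r(k) = \frac{5}{9} * 1 / [(k+1)] - rational; roots negated = parameters, x = \frac{5}{9}, C = -\frac{11}{7}.

Reduced: x = \frac{5}{9}, 0F0, upper = {-}, lower = {-}, C = -\frac{11}{7}. Verdict at x = \frac{5}{9}: exponential (I5) matches (the 0F0 exponential series at x = \frac{5}{9}). Hence: \left(-\frac{11}{7}\right) \cdot e^{\frac{5}{9}}.


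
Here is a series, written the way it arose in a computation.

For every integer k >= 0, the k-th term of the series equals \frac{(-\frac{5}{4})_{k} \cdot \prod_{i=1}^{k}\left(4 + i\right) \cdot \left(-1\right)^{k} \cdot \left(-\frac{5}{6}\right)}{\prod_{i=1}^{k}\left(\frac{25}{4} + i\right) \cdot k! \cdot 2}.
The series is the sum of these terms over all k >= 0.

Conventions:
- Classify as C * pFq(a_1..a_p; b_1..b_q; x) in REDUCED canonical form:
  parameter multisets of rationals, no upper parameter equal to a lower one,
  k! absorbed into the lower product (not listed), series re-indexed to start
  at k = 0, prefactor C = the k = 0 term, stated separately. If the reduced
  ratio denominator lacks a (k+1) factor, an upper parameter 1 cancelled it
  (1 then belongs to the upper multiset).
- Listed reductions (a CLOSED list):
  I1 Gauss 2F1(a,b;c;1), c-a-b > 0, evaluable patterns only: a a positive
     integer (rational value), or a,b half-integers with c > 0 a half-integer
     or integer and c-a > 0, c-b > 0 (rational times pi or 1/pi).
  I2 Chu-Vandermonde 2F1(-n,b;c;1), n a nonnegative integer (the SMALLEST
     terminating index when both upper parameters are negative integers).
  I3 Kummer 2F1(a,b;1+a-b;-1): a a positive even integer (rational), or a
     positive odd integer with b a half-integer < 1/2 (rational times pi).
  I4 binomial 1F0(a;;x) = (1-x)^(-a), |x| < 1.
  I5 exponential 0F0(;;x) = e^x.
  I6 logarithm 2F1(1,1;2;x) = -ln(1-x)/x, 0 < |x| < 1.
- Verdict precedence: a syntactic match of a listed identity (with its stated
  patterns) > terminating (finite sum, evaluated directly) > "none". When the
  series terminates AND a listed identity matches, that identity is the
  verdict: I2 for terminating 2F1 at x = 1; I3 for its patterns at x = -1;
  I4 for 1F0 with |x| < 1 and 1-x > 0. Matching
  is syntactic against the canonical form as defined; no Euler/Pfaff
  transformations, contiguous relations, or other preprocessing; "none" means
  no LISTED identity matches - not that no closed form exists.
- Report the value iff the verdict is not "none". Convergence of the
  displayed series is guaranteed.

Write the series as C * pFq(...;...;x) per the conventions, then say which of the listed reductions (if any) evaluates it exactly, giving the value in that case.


Classification (C = -\frac{5}{12}): 2F1 with upper {-\frac{5}{4}, 5}, lower {\frac{29}{4}}, argument x = -1. Verdict: none. A 2F1 with upper {-\frac{5}{4}, 5} fits none of I1-I6 at x = -1; the sum runs forever.

Key step: with t_0 = -\frac{5}{12}, the constant factors (prefactor -5/12) combine into one prefactor.
Term ratio: r(k) = -1 * (k-\frac{5}{4}) (k+5) / [(k+\frac{29}{4}) (k+1)] - rational in k. x = -1; t_0 = -\frac{5}{12}; negate the roots.
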